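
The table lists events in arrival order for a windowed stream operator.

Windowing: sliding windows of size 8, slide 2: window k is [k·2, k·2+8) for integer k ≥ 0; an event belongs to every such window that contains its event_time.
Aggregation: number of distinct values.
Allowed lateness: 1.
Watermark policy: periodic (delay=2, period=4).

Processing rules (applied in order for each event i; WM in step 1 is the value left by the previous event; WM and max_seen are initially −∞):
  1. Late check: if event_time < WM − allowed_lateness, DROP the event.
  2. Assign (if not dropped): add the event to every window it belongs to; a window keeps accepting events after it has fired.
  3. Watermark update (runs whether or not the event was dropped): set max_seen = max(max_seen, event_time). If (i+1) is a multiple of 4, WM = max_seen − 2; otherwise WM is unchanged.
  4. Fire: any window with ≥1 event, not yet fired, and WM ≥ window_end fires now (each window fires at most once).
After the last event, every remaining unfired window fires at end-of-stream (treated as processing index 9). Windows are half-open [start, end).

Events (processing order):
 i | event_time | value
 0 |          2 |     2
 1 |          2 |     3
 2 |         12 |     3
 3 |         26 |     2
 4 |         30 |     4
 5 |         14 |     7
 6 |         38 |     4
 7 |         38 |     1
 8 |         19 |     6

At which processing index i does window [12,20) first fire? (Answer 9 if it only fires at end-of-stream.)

3

i=0 t=2 v=2: → [2,10),[0,8); WM=−∞
i=1 t=2 v=3: → [2,10),[0,8); WM=−∞
i=2 t=12 v=3: → [12,20),[10,18),[8,16),[6,14); WM=−∞
i=3 t=26 v=2: → [26,34),[24,32),[22,30),[20,28); WM=24; [0,8) fires=2 [2,10) fires=2 [6,14) fires=1 [8,16) fires=1 [10,18) fires=1 [12,20) fires=1
i=4 t=30 v=4: → [30,38),[28,36),[26,34),[24,32); WM=24
i=5 t=14 v=7: DROP (t<24-1); WM=24
i=6 t=38 v=4: → [38,46),[36,44),[34,42),[32,40); WM=24
i=7 t=38 v=1: → [38,46),[36,44),[34,42),[32,40); WM=36; [20,28) fires=1 [22,30) fires=1 [24,32) fires=2 [26,34) fires=2 [28,36) fires=1
i=8 t=19 v=6: DROP (t<36-1); WM=36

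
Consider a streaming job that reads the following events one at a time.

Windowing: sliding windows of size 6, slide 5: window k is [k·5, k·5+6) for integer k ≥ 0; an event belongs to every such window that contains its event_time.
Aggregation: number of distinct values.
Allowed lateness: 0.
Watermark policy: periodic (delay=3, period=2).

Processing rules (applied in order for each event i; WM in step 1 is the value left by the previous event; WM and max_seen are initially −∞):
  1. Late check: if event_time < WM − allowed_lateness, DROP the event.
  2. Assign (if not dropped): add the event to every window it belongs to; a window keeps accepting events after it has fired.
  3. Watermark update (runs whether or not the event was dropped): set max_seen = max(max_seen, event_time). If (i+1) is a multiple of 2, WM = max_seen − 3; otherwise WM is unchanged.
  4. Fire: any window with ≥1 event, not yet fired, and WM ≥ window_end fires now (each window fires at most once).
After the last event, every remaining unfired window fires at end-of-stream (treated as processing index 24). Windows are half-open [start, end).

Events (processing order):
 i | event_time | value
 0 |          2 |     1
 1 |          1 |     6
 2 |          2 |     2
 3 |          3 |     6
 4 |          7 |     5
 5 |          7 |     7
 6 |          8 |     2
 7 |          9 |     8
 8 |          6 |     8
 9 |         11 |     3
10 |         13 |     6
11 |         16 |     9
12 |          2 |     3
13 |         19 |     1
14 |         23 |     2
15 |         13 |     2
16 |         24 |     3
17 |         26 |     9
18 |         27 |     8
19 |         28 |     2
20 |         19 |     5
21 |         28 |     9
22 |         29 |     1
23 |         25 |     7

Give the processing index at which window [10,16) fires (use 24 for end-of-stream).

i=0 t=2 v=1: → [0,6); WM=−∞
i=1 t=1 v=6: → [0,6); WM=-1
i=2 t=2 v=2: → [0,6); WM=-1
i=3 t=3 v=6: → [0,6); WM=0
i=4 t=7 v=5: → [5,11); WM=0
i=5 t=7 v=7: → [5,11); WM=4
i=6 t=8 v=2: → [5,11); WM=4
i=7 t=9 v=8: → [5,11); WM=6; [0,6) fires=3
i=8 t=6 v=8: → [5,11); WM=6
i=9 t=11 v=3: → [10,16); WM=8
i=10 t=13 v=6: → [10,16); WM=8
i=11 t=16 v=9: → [15,21); WM=13; [5,11) fires=4
i=12 t=2 v=3: DROP (t<13-0); WM=13
i=13 t=19 v=1: → [15,21); WM=16; [10,16) fires=2
i=14 t=23 v=2: → [20,26); WM=16
i=15 t=13 v=2: DROP (t<16-0); WM=20
i=16 t=24 v=3: → [20,26); WM=20
i=17 t=26 v=9: → [25,31); WM=23; [15,21) fires=2
i=18 t=27 v=8: → [25,31); WM=23
i=19 t=28 v=2: → [25,31); WM=25
i=20 t=19 v=5: DROP (t<25-0); WM=25
i=21 t=28 v=9: → [25,31); WM=25
i=22 t=29 v=1: → [25,31); WM=25
i=23 t=25 v=7: → [25,31),[20,26); WM=26; [20,26) fires=3

13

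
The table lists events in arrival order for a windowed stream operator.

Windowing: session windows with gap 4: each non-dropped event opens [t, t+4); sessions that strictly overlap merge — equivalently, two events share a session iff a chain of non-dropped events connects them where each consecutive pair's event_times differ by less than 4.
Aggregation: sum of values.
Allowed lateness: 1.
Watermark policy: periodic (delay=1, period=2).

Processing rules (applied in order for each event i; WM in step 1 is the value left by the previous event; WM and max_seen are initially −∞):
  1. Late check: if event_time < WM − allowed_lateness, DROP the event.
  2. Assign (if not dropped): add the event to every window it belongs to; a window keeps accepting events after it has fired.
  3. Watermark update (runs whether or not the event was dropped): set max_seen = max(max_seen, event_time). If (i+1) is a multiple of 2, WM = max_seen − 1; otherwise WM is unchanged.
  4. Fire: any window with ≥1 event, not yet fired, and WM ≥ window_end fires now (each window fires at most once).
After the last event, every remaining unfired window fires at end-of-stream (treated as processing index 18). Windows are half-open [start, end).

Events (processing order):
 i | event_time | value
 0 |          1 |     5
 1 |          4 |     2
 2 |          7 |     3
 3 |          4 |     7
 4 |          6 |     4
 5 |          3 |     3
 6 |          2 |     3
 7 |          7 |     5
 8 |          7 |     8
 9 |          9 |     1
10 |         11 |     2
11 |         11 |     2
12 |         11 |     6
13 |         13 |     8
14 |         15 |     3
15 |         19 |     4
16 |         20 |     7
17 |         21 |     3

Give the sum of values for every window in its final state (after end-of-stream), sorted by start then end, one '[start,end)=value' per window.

i=0 t=1 v=5: → [1,5); WM=−∞
i=1 t=4 v=2: → [1,8); WM=3
i=2 t=7 v=3: → [1,11); WM=3
i=3 t=4 v=7: → [1,11); WM=6
i=4 t=6 v=4: → [1,11); WM=6
i=5 t=3 v=3: DROP (t<6-1); WM=6
i=6 t=2 v=3: DROP (t<6-1); WM=6
i=7 t=7 v=5: → [1,11); WM=6
i=8 t=7 v=8: → [1,11); WM=6
i=9 t=9 v=1: → [1,13); WM=8
i=10 t=11 v=2: → [1,15); WM=8
i=11 t=11 v=2: → [1,15); WM=10
i=12 t=11 v=6: → [1,15); WM=10
i=13 t=13 v=8: → [1,17); WM=12
i=14 t=15 v=3: → [1,19); WM=12
i=15 t=19 v=4: → [19,23); WM=18
i=16 t=20 v=7: → [19,24); WM=18
i=17 t=21 v=3: → [19,25); WM=20

[1,19)=56 [19,25)=14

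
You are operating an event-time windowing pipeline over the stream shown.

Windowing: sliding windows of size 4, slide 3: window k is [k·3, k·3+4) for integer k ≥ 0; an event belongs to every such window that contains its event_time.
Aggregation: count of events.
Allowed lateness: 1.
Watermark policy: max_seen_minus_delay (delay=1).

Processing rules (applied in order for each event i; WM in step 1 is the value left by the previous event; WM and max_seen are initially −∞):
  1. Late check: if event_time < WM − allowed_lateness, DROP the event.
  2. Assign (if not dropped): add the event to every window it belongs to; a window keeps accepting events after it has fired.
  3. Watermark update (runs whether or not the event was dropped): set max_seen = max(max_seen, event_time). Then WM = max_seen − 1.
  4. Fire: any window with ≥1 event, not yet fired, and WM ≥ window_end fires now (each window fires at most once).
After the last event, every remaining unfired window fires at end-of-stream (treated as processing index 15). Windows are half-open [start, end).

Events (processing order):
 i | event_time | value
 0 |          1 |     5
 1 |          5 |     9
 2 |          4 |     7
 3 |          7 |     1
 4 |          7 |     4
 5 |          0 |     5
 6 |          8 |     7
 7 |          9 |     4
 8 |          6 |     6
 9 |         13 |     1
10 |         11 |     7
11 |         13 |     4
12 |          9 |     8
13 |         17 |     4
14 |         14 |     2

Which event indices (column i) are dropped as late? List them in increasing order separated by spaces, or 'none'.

i=0 t=1 v=5: → [0,4); WM=0
i=1 t=5 v=9: → [3,7); WM=4; [0,4) fires=1
i=2 t=4 v=7: → [3,7); WM=4
i=3 t=7 v=1: → [6,10); WM=6
i=4 t=7 v=4: → [6,10); WM=6
i=5 t=0 v=5: DROP (t<6-1); WM=6
i=6 t=8 v=7: → [6,10); WM=7; [3,7) fires=2
i=7 t=9 v=4: → [9,13),[6,10); WM=8
i=8 t=6 v=6: DROP (t<8-1); WM=8
i=9 t=13 v=1: → [12,16); WM=12; [6,10) fires=4
i=10 t=11 v=7: → [9,13); WM=12
i=11 t=13 v=4: → [12,16); WM=12
i=12 t=9 v=8: DROP (t<12-1); WM=12
i=13 t=17 v=4: → [15,19); WM=16; [9,13) fires=2 [12,16) fires=2
i=14 t=14 v=2: DROP (t<16-1); WM=16

5 8 12 14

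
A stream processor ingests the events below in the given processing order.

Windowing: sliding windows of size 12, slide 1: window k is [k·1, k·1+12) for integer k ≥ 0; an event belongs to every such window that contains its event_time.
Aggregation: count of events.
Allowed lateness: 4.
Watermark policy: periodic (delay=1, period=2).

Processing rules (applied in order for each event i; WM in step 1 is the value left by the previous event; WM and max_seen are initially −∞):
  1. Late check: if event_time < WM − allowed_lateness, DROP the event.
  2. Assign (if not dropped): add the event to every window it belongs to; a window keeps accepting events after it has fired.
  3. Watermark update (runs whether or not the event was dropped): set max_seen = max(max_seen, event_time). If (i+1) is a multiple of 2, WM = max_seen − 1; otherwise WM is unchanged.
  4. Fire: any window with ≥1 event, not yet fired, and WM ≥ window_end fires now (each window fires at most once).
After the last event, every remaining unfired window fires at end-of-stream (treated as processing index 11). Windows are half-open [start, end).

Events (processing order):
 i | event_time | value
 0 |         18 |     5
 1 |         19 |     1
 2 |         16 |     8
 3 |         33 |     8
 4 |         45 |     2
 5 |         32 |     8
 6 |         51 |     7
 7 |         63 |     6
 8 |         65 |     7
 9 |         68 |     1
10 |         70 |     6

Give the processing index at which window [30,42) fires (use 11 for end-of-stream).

5

i=0 t=18 v=5: → [18,30),[17,29),[16,28),[15,27),[14,26),[13,25),[12,24),[11,23),[10,22),[9,21),[8,20),[7,19); WM=−∞
i=1 t=19 v=1: → [19,31),[18,30),[17,29),[16,28),[15,27),[14,26),[13,25),[12,24),[11,23),[10,22),[9,21),[8,20); WM=18
i=2 t=16 v=8: → [16,28),[15,27),[14,26),[13,25),[12,24),[11,23),[10,22),[9,21),[8,20),[7,19),[6,18),[5,17); WM=18; [5,17) fires=1 [6,18) fires=1
i=3 t=33 v=8: → [33,45),[32,44),[31,43),[30,42),[29,41),[28,40),[27,39),[26,38),[25,37),[24,36),[23,35),[22,34); WM=32; [7,19) fires=2 [8,20) fires=3 [9,21) fires=3 [10,22) fires=3 [11,23) fires=3 [12,24) fires=3 [13,25) fires=3 [14,26) fires=3 [15,27) fires=3 [16,28) fires=3 [17,29) fires=2 [18,30) fires=2 [19,31) fires=1
i=4 t=45 v=2: → [45,57),[44,56),[43,55),[42,54),[41,53),[40,52),[39,51),[38,50),[37,49),[36,48),[35,47),[34,46); WM=32
i=5 t=32 v=8: → [32,44),[31,43),[30,42),[29,41),[28,40),[27,39),[26,38),[25,37),[24,36),[23,35),[22,34),[21,33); WM=44; [21,33) fires=1 [22,34) fires=2 [23,35) fires=2 [24,36) fires=2 [25,37) fires=2 [26,38) fires=2 [27,39) fires=2 [28,40) fires=2 [29,41) fires=2 [30,42) fires=2 [31,43) fires=2 [32,44) fires=2
i=6 t=51 v=7: → [51,63),[50,62),[49,61),[48,60),[47,59),[46,58),[45,57),[44,56),[43,55),[42,54),[41,53),[40,52); WM=44
i=7 t=63 v=6: → [63,75),[62,74),[61,73),[60,72),[59,71),[58,70),[57,69),[56,68),[55,67),[54,66),[53,65),[52,64); WM=62; [33,45) fires=1 [34,46) fires=1 [35,47) fires=1 [36,48) fires=1 [37,49) fires=1 [38,50) fires=1 [39,51) fires=1 [40,52) fires=2 [41,53) fires=2 [42,54) fires=2 [43,55) fires=2 [44,56) fires=2 [45,57) fires=2 [46,58) fires=1 [47,59) fires=1 [48,60) fires=1 [49,61) fires=1 [50,62) fires=1
i=8 t=65 v=7: → [65,77),[64,76),[63,75),[62,74),[61,73),[60,72),[59,71),[58,70),[57,69),[56,68),[55,67),[54,66); WM=62
i=9 t=68 v=1: → [68,80),[67,79),[66,78),[65,77),[64,76),[63,75),[62,74),[61,73),[60,72),[59,71),[58,70),[57,69); WM=67; [51,63) fires=1 [52,64) fires=1 [53,65) fires=1 [54,66) fires=2 [55,67) fires=2
i=10 t=70 v=6: → [70,82),[69,81),[68,80),[67,79),[66,78),[65,77),[64,76),[63,75),[62,74),[61,73),[60,72),[59,71); WM=67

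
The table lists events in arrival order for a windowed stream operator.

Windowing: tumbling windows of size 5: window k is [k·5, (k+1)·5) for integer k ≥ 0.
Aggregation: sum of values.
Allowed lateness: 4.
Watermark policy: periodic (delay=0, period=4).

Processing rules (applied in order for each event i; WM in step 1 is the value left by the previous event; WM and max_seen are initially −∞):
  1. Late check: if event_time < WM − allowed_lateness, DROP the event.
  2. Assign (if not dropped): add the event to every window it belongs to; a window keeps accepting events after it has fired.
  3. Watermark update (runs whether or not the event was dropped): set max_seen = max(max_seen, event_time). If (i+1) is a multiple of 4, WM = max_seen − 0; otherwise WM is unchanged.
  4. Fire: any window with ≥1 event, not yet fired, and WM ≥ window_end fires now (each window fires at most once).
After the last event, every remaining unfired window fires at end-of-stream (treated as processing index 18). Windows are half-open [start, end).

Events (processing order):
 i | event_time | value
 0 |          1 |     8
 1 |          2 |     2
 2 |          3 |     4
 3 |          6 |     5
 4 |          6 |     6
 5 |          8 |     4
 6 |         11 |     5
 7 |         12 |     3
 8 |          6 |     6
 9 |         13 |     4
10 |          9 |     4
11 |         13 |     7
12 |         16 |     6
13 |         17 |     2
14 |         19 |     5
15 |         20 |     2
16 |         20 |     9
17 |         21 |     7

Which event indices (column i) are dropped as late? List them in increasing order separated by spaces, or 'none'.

8

i=0 t=1 v=8: → [0,5); WM=−∞
i=1 t=2 v=2: → [0,5); WM=−∞
i=2 t=3 v=4: → [0,5); WM=−∞
i=3 t=6 v=5: → [5,10); WM=6; [0,5) fires=14
i=4 t=6 v=6: → [5,10); WM=6
i=5 t=8 v=4: → [5,10); WM=6
i=6 t=11 v=5: → [10,15); WM=6
i=7 t=12 v=3: → [10,15); WM=12; [5,10) fires=15
i=8 t=6 v=6: DROP (t<12-4); WM=12
i=9 t=13 v=4: → [10,15); WM=12
i=10 t=9 v=4: → [5,10); WM=12
i=11 t=13 v=7: → [10,15); WM=13
i=12 t=16 v=6: → [15,20); WM=13
i=13 t=17 v=2: → [15,20); WM=13
i=14 t=19 v=5: → [15,20); WM=13
i=15 t=20 v=2: → [20,25); WM=20; [10,15) fires=19 [15,20) fires=13
i=16 t=20 v=9: → [20,25); WM=20
i=17 t=21 v=7: → [20,25); WM=20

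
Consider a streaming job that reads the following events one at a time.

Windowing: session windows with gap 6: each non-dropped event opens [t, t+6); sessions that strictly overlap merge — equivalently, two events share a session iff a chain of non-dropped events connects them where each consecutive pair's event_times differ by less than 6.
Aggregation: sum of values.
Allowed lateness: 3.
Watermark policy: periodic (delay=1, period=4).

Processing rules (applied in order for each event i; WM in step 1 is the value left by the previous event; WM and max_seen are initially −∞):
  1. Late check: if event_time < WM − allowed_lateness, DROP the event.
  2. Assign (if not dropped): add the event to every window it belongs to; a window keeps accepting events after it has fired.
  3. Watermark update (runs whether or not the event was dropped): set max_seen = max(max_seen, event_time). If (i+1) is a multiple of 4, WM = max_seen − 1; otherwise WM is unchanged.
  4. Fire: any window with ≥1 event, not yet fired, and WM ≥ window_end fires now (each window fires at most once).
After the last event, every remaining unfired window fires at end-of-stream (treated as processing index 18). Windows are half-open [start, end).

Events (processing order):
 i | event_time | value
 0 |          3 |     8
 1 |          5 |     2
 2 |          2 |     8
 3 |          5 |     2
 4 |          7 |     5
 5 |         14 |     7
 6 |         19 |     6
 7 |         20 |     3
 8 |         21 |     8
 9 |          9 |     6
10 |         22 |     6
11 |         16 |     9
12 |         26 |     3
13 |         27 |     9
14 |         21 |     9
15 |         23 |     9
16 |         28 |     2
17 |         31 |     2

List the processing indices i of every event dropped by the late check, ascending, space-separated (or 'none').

i=0 t=3 v=8: → [3,9); WM=−∞
i=1 t=5 v=2: → [3,11); WM=−∞
i=2 t=2 v=8: → [2,11); WM=−∞
i=3 t=5 v=2: → [2,11); WM=4
i=4 t=7 v=5: → [2,13); WM=4
i=5 t=14 v=7: → [14,20); WM=4
i=6 t=19 v=6: → [14,25); WM=4
i=7 t=20 v=3: → [14,26); WM=19
i=8 t=21 v=8: → [14,27); WM=19
i=9 t=9 v=6: DROP (t<19-3); WM=19
i=10 t=22 v=6: → [14,28); WM=19
i=11 t=16 v=9: → [14,28); WM=21
i=12 t=26 v=3: → [14,32); WM=21
i=13 t=27 v=9: → [14,33); WM=21
i=14 t=21 v=9: → [14,33); WM=21
i=15 t=23 v=9: → [14,33); WM=26
i=16 t=28 v=2: → [14,34); WM=26
i=17 t=31 v=2: → [14,37); WM=26

9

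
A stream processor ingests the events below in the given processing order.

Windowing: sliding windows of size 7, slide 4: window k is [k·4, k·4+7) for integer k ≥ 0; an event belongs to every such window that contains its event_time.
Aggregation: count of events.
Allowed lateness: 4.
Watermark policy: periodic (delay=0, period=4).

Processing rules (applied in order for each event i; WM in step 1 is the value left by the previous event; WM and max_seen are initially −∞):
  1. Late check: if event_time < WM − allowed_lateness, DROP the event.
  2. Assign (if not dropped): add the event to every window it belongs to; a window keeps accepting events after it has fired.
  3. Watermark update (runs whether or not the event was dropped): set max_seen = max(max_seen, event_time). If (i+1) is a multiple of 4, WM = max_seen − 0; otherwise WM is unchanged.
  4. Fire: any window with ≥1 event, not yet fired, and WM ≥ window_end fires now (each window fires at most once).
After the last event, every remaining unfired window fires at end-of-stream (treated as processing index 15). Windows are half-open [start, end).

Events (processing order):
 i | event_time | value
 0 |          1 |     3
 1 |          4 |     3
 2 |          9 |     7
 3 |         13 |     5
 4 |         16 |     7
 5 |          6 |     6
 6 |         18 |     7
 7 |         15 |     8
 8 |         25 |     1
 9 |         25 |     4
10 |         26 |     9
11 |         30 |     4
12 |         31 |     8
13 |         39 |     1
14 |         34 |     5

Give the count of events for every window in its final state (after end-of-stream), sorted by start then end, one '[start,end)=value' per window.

i=0 t=1 v=3: → [0,7); WM=−∞
i=1 t=4 v=3: → [4,11),[0,7); WM=−∞
i=2 t=9 v=7: → [8,15),[4,11); WM=−∞
i=3 t=13 v=5: → [12,19),[8,15); WM=13; [0,7) fires=2 [4,11) fires=2
i=4 t=16 v=7: → [16,23),[12,19); WM=13
i=5 t=6 v=6: DROP (t<13-4); WM=13
i=6 t=18 v=7: → [16,23),[12,19); WM=13
i=7 t=15 v=8: → [12,19); WM=18; [8,15) fires=2
i=8 t=25 v=1: → [24,31),[20,27); WM=18
i=9 t=25 v=4: → [24,31),[20,27); WM=18
i=10 t=26 v=9: → [24,31),[20,27); WM=18
i=11 t=30 v=4: → [28,35),[24,31); WM=30; [12,19) fires=4 [16,23) fires=2 [20,27) fires=3
i=12 t=31 v=8: → [28,35); WM=30
i=13 t=39 v=1: → [36,43); WM=30
i=14 t=34 v=5: → [32,39),[28,35); WM=30

[0,7)=2 [4,11)=2 [8,15)=2 [12,19)=4 [16,23)=2 [20,27)=3 [24,31)=4 [28,35)=3 [32,39)=1 [36,43)=1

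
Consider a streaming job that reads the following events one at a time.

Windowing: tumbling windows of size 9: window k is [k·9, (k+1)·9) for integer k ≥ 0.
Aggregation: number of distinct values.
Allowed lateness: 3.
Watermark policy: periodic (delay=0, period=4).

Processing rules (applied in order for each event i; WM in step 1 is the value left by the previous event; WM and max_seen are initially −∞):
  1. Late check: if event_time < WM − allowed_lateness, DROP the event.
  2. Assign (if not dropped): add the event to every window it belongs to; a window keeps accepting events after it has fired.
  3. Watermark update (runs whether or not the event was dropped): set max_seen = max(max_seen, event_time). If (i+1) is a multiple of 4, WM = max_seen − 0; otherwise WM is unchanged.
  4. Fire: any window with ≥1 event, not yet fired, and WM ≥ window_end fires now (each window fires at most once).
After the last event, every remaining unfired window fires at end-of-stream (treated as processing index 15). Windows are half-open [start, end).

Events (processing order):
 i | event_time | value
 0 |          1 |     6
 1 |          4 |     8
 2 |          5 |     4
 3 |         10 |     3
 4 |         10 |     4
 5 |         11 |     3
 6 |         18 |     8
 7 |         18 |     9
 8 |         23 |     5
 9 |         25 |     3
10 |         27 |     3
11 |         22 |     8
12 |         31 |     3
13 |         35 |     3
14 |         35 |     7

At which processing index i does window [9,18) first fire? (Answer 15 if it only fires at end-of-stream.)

i=0 t=1 v=6: → [0,9); WM=−∞
i=1 t=4 v=8: → [0,9); WM=−∞
i=2 t=5 v=4: → [0,9); WM=−∞
i=3 t=10 v=3: → [9,18); WM=10; [0,9) fires=3
i=4 t=10 v=4: → [9,18); WM=10
i=5 t=11 v=3: → [9,18); WM=10
i=6 t=18 v=8: → [18,27); WM=10
i=7 t=18 v=9: → [18,27); WM=18; [9,18) fires=2
i=8 t=23 v=5: → [18,27); WM=18
i=9 t=25 v=3: → [18,27); WM=18
i=10 t=27 v=3: → [27,36); WM=18
i=11 t=22 v=8: → [18,27); WM=27; [18,27) fires=4
i=12 t=31 v=3: → [27,36); WM=27
i=13 t=35 v=3: → [27,36); WM=27
i=14 t=35 v=7: → [27,36); WM=27

7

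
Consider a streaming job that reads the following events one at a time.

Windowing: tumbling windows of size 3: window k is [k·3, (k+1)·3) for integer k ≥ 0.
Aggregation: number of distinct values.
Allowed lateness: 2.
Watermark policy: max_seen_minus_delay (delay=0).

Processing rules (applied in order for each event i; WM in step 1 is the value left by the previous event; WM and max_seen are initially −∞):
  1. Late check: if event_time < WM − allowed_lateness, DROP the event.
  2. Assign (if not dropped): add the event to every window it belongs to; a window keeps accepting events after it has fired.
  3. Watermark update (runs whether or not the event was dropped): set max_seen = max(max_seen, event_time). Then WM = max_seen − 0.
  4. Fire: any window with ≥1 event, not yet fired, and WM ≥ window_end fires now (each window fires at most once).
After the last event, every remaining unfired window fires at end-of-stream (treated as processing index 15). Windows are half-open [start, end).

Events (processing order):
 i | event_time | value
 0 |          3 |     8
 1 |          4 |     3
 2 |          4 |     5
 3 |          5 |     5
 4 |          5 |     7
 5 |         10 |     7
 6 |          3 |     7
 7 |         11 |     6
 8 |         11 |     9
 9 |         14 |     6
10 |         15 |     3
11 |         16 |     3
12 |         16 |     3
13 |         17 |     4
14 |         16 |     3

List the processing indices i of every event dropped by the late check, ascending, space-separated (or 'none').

i=0 t=3 v=8: → [3,6); WM=3
i=1 t=4 v=3: → [3,6); WM=4
i=2 t=4 v=5: → [3,6); WM=4
i=3 t=5 v=5: → [3,6); WM=5
i=4 t=5 v=7: → [3,6); WM=5
i=5 t=10 v=7: → [9,12); WM=10; [3,6) fires=4
i=6 t=3 v=7: DROP (t<10-2); WM=10
i=7 t=11 v=6: → [9,12); WM=11
i=8 t=11 v=9: → [9,12); WM=11
i=9 t=14 v=6: → [12,15); WM=14; [9,12) fires=3
i=10 t=15 v=3: → [15,18); WM=15; [12,15) fires=1
i=11 t=16 v=3: → [15,18); WM=16
i=12 t=16 v=3: → [15,18); WM=16
i=13 t=17 v=4: → [15,18); WM=17
i=14 t=16 v=3: → [15,18); WM=17

6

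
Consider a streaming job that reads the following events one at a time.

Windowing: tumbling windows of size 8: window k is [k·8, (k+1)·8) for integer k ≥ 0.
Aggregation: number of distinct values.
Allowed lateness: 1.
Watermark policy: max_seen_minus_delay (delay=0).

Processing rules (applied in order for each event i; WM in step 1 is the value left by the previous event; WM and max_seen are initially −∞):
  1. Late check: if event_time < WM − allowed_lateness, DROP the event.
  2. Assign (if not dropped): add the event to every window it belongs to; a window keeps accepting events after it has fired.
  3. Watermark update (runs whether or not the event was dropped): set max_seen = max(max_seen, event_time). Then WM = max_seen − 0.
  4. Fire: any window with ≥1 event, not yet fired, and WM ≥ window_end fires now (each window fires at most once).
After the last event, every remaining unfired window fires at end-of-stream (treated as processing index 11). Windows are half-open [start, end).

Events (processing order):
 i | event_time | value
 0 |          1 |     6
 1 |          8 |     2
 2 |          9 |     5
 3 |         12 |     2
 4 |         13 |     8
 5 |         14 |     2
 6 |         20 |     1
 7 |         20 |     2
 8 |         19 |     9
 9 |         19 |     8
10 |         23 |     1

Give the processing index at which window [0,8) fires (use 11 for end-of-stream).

i=0 t=1 v=6: → [0,8); WM=1
i=1 t=8 v=2: → [8,16); WM=8; [0,8) fires=1
i=2 t=9 v=5: → [8,16); WM=9
i=3 t=12 v=2: → [8,16); WM=12
i=4 t=13 v=8: → [8,16); WM=13
i=5 t=14 v=2: → [8,16); WM=14
i=6 t=20 v=1: → [16,24); WM=20; [8,16) fires=3
i=7 t=20 v=2: → [16,24); WM=20
i=8 t=19 v=9: → [16,24); WM=20
i=9 t=19 v=8: → [16,24); WM=20
i=10 t=23 v=1: → [16,24); WM=23

1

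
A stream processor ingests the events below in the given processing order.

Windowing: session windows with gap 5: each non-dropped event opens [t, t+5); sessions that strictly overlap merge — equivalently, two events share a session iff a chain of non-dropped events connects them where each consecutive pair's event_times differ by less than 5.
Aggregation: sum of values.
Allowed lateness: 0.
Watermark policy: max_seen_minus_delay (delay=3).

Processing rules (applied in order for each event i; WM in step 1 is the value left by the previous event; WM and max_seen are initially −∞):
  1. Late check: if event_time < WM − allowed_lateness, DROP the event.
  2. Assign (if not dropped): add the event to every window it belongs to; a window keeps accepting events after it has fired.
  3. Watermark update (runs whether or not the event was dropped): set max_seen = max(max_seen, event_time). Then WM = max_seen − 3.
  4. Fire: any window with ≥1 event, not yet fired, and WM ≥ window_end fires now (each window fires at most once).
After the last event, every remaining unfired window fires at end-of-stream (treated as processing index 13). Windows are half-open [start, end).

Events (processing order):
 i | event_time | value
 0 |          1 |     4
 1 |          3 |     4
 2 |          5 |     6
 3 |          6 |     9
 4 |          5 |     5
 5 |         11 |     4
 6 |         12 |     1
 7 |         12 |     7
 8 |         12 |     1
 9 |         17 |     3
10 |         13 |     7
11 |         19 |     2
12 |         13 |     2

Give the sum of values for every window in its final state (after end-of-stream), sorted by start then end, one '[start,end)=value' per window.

[1,11)=28 [11,17)=13 [17,24)=5

i=0 t=1 v=4: → [1,6); WM=-2
i=1 t=3 v=4: → [1,8); WM=0
i=2 t=5 v=6: → [1,10); WM=2
i=3 t=6 v=9: → [1,11); WM=3
i=4 t=5 v=5: → [1,11); WM=3
i=5 t=11 v=4: → [11,16); WM=8
i=6 t=12 v=1: → [11,17); WM=9
i=7 t=12 v=7: → [11,17); WM=9
i=8 t=12 v=1: → [11,17); WM=9
i=9 t=17 v=3: → [17,22); WM=14
i=10 t=13 v=7: DROP (t<14-0); WM=14
i=11 t=19 v=2: → [17,24); WM=16
i=12 t=13 v=2: DROP (t<16-0); WM=16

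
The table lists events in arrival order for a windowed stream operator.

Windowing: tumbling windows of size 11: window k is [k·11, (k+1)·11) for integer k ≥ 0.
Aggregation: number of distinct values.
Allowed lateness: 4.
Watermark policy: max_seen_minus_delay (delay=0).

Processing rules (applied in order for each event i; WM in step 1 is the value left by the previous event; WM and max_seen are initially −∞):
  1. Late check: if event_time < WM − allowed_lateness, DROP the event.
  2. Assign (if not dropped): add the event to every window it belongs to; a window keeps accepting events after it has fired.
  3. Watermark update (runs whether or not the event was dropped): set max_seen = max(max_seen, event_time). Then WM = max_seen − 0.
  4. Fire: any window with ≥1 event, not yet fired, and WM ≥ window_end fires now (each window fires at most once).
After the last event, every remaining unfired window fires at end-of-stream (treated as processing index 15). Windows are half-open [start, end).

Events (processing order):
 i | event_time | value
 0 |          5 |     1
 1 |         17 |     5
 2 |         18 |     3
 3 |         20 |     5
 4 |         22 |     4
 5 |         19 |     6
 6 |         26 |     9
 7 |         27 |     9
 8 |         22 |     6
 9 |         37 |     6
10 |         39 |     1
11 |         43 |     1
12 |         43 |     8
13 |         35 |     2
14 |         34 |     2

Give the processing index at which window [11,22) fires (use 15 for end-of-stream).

4

i=0 t=5 v=1: → [0,11); WM=5
i=1 t=17 v=5: → [11,22); WM=17; [0,11) fires=1
i=2 t=18 v=3: → [11,22); WM=18
i=3 t=20 v=5: → [11,22); WM=20
i=4 t=22 v=4: → [22,33); WM=22; [11,22) fires=2
i=5 t=19 v=6: → [11,22); WM=22
i=6 t=26 v=9: → [22,33); WM=26
i=7 t=27 v=9: → [22,33); WM=27
i=8 t=22 v=6: DROP (t<27-4); WM=27
i=9 t=37 v=6: → [33,44); WM=37; [22,33) fires=2
i=10 t=39 v=1: → [33,44); WM=39
i=11 t=43 v=1: → [33,44); WM=43
i=12 t=43 v=8: → [33,44); WM=43
i=13 t=35 v=2: DROP (t<43-4); WM=43
i=14 t=34 v=2: DROP (t<43-4); WM=43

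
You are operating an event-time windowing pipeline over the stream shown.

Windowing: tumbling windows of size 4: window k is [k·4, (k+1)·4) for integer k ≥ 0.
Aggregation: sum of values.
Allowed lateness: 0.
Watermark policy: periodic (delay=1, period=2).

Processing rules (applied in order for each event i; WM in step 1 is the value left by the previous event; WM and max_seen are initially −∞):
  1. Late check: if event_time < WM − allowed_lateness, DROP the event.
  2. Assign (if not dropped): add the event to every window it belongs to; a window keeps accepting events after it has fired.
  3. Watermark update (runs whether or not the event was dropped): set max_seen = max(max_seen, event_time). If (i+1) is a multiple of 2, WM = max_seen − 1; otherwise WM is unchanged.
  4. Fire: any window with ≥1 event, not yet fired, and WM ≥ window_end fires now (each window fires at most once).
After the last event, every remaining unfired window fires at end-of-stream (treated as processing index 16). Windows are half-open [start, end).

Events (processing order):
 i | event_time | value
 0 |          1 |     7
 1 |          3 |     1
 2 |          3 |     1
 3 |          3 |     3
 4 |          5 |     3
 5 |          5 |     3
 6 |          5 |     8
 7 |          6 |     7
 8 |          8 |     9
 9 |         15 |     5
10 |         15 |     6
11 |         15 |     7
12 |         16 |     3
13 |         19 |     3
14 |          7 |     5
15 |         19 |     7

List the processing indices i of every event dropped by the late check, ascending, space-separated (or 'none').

i=0 t=1 v=7: → [0,4); WM=−∞
i=1 t=3 v=1: → [0,4); WM=2
i=2 t=3 v=1: → [0,4); WM=2
i=3 t=3 v=3: → [0,4); WM=2
i=4 t=5 v=3: → [4,8); WM=2
i=5 t=5 v=3: → [4,8); WM=4; [0,4) fires=12
i=6 t=5 v=8: → [4,8); WM=4
i=7 t=6 v=7: → [4,8); WM=5
i=8 t=8 v=9: → [8,12); WM=5
i=9 t=15 v=5: → [12,16); WM=14; [4,8) fires=21 [8,12) fires=9
i=10 t=15 v=6: → [12,16); WM=14
i=11 t=15 v=7: → [12,16); WM=14
i=12 t=16 v=3: → [16,20); WM=14
i=13 t=19 v=3: → [16,20); WM=18; [12,16) fires=18
i=14 t=7 v=5: DROP (t<18-0); WM=18
i=15 t=19 v=7: → [16,20); WM=18

14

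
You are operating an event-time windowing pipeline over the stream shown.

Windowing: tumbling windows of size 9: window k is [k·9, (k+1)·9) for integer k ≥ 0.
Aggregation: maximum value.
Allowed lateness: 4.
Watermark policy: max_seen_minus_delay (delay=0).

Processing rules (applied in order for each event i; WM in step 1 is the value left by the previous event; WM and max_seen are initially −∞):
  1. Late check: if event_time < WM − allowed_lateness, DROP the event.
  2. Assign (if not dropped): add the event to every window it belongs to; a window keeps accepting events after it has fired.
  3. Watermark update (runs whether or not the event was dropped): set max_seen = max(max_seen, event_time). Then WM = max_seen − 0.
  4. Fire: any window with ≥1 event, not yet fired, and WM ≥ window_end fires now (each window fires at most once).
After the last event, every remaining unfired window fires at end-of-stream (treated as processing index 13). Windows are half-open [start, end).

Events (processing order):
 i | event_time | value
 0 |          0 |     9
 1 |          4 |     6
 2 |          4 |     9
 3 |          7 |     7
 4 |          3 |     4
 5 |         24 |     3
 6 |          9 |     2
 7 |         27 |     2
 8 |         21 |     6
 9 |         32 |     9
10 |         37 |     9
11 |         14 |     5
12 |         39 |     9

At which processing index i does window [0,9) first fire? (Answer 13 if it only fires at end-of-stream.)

i=0 t=0 v=9: → [0,9); WM=0
i=1 t=4 v=6: → [0,9); WM=4
i=2 t=4 v=9: → [0,9); WM=4
i=3 t=7 v=7: → [0,9); WM=7
i=4 t=3 v=4: → [0,9); WM=7
i=5 t=24 v=3: → [18,27); WM=24; [0,9) fires=9
i=6 t=9 v=2: DROP (t<24-4); WM=24
i=7 t=27 v=2: → [27,36); WM=27; [18,27) fires=3
i=8 t=21 v=6: DROP (t<27-4); WM=27
i=9 t=32 v=9: → [27,36); WM=32
i=10 t=37 v=9: → [36,45); WM=37; [27,36) fires=9
i=11 t=14 v=5: DROP (t<37-4); WM=37
i=12 t=39 v=9: → [36,45); WM=39

5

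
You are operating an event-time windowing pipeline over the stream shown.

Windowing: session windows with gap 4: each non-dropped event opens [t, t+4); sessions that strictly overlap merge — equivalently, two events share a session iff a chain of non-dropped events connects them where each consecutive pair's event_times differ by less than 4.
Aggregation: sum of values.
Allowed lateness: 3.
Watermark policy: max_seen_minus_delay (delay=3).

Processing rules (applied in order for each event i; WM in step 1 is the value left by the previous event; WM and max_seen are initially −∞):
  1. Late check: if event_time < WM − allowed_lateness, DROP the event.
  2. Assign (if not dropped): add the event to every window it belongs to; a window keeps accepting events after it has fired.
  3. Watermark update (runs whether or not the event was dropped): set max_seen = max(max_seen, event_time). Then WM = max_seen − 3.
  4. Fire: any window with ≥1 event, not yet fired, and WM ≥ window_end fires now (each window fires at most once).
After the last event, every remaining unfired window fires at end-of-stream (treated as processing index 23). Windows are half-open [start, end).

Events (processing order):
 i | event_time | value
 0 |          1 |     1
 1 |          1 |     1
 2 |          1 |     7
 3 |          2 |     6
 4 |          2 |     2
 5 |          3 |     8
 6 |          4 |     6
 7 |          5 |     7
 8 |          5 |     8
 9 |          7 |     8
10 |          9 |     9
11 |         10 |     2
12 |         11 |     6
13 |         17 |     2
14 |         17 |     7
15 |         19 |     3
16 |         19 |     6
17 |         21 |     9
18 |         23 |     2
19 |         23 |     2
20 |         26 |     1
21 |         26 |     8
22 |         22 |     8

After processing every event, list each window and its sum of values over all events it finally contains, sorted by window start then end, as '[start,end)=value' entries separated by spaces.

i=0 t=1 v=1: → [1,5); WM=-2
i=1 t=1 v=1: → [1,5); WM=-2
i=2 t=1 v=7: → [1,5); WM=-2
i=3 t=2 v=6: → [1,6); WM=-1
i=4 t=2 v=2: → [1,6); WM=-1
i=5 t=3 v=8: → [1,7); WM=0
i=6 t=4 v=6: → [1,8); WM=1
i=7 t=5 v=7: → [1,9); WM=2
i=8 t=5 v=8: → [1,9); WM=2
i=9 t=7 v=8: → [1,11); WM=4
i=10 t=9 v=9: → [1,13); WM=6
i=11 t=10 v=2: → [1,14); WM=7
i=12 t=11 v=6: → [1,15); WM=8
i=13 t=17 v=2: → [17,21); WM=14
i=14 t=17 v=7: → [17,21); WM=14
i=15 t=19 v=3: → [17,23); WM=16
i=16 t=19 v=6: → [17,23); WM=16
i=17 t=21 v=9: → [17,25); WM=18
i=18 t=23 v=2: → [17,27); WM=20
i=19 t=23 v=2: → [17,27); WM=20
i=20 t=26 v=1: → [17,30); WM=23
i=21 t=26 v=8: → [17,30); WM=23
i=22 t=22 v=8: → [17,30); WM=23

[1,15)=71 [17,30)=48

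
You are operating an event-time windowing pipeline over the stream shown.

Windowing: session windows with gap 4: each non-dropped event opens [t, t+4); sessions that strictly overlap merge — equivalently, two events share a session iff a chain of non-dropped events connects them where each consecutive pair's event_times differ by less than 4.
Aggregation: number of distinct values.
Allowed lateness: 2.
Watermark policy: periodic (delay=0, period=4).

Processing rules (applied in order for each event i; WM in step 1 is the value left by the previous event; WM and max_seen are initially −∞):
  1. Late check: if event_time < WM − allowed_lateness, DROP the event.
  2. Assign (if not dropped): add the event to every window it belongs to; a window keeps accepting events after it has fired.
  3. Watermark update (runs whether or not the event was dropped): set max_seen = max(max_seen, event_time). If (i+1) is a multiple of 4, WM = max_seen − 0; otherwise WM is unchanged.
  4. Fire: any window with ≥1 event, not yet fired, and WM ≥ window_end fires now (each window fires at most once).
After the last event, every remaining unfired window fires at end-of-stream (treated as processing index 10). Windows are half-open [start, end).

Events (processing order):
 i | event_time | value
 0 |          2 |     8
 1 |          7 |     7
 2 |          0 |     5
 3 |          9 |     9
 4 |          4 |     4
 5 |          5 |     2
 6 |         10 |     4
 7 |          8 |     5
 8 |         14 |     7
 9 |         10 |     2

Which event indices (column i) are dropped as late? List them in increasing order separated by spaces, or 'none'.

4 5

i=0 t=2 v=8: → [2,6); WM=−∞
i=1 t=7 v=7: → [7,11); WM=−∞
i=2 t=0 v=5: → [0,6); WM=−∞
i=3 t=9 v=9: → [7,13); WM=9
i=4 t=4 v=4: DROP (t<9-2); WM=9
i=5 t=5 v=2: DROP (t<9-2); WM=9
i=6 t=10 v=4: → [7,14); WM=9
i=7 t=8 v=5: → [7,14); WM=10
i=8 t=14 v=7: → [14,18); WM=10
i=9 t=10 v=2: → [7,14); WM=10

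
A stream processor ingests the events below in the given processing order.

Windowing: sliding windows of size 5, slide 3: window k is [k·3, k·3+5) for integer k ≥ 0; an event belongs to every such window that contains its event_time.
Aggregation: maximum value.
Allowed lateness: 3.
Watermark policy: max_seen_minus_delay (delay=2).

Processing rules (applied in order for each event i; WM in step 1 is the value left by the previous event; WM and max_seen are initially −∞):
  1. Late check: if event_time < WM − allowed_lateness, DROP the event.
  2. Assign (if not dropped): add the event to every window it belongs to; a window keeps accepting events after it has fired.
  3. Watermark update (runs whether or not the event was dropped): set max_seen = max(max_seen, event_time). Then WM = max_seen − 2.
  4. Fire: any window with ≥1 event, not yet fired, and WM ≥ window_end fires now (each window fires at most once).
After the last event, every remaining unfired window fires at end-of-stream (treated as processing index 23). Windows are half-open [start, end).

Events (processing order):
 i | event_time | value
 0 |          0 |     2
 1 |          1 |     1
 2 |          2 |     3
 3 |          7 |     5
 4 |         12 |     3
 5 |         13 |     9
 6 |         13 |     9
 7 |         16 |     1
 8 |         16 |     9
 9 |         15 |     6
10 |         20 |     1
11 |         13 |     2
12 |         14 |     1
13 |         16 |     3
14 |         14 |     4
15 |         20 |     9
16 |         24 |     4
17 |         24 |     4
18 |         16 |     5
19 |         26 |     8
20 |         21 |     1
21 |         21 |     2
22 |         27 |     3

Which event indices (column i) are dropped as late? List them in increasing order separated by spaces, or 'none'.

i=0 t=0 v=2: → [0,5); WM=-2
i=1 t=1 v=1: → [0,5); WM=-1
i=2 t=2 v=3: → [0,5); WM=0
i=3 t=7 v=5: → [6,11),[3,8); WM=5; [0,5) fires=3
i=4 t=12 v=3: → [12,17),[9,14); WM=10; [3,8) fires=5
i=5 t=13 v=9: → [12,17),[9,14); WM=11; [6,11) fires=5
i=6 t=13 v=9: → [12,17),[9,14); WM=11
i=7 t=16 v=1: → [15,20),[12,17); WM=14; [9,14) fires=9
i=8 t=16 v=9: → [15,20),[12,17); WM=14
i=9 t=15 v=6: → [15,20),[12,17); WM=14
i=10 t=20 v=1: → [18,23); WM=18; [12,17) fires=9
i=11 t=13 v=2: DROP (t<18-3); WM=18
i=12 t=14 v=1: DROP (t<18-3); WM=18
i=13 t=16 v=3: → [15,20),[12,17); WM=18
i=14 t=14 v=4: DROP (t<18-3); WM=18
i=15 t=20 v=9: → [18,23); WM=18
i=16 t=24 v=4: → [24,29),[21,26); WM=22; [15,20) fires=9
i=17 t=24 v=4: → [24,29),[21,26); WM=22
i=18 t=16 v=5: DROP (t<22-3); WM=22
i=19 t=26 v=8: → [24,29); WM=24; [18,23) fires=9
i=20 t=21 v=1: → [21,26),[18,23); WM=24
i=21 t=21 v=2: → [21,26),[18,23); WM=24
i=22 t=27 v=3: → [27,32),[24,29); WM=25

11 12 14 18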